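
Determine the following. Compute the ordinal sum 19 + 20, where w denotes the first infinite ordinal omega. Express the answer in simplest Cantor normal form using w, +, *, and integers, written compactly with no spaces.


Compute 19 + 20.
Ordinal + is associative but NOT commutative; for finite n>0, n + w = w but w + n stays w+n.
Both operands finite; ordinal + agrees with natural +: 19 + 20 = 39.
Result = 39

39


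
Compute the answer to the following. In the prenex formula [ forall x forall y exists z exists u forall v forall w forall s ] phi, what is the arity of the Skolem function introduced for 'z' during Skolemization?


Quantifier prefix: forall x forall y exists z exists u forall v forall w forall s
'z' is existentially quantified at position 3.
Universal variables preceding it: x, y
Skolem function arity = 2

2


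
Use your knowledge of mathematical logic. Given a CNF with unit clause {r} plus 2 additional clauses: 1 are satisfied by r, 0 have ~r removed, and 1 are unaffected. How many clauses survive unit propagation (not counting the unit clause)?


Satisfied (removed): 1
Shortened (remain): 0
Unchanged (remain): 1
Remaining = 0 + 1 = 1

1


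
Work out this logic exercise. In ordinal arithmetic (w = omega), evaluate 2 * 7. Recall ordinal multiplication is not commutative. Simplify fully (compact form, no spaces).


Compute 2 * 7.
Ordinal * is associative and left-distributive over +, but NOT commutative; for finite n>1, n*w = w but w*n stays w*n.
Both finite; ordinal * agrees with natural *: 2 * 7 = 14.
Result = 14

14


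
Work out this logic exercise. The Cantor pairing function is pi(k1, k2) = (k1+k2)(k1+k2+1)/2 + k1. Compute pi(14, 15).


k1 + k2 = 29
(k1+k2)(k1+k2+1)/2 = 29 * 30 / 2 = 435
pi = 435 + 14 = 449

449


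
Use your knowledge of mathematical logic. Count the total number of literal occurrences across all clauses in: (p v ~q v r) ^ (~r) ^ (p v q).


Counting literals in each clause:
Clause 1: 3 literal(s)
Clause 2: 1 literal(s)
Clause 3: 2 literal(s)
Total = 6

6


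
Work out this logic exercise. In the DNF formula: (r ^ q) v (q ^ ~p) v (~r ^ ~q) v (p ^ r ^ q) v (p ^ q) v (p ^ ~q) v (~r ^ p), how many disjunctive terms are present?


A DNF formula is a disjunction of terms (conjunctions).
Terms are separated by v.
Counting the disjuncts: 7 terms.

7


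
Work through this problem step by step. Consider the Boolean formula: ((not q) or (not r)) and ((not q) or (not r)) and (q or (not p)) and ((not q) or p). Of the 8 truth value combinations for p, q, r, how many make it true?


Evaluate all 8 assignments for p, q, r:
p=0, q=0, r=0: 1
p=0, q=0, r=1: 1
p=0, q=1, r=0: 0
p=0, q=1, r=1: 0
p=1, q=0, r=0: 0
p=1, q=0, r=1: 0
p=1, q=1, r=0: 1
p=1, q=1, r=1: 0
Satisfying count = 3

3


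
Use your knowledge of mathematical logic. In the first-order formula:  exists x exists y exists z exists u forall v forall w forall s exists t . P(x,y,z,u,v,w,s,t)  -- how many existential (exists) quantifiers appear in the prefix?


Quantifier prefix: exists x exists y exists z exists u forall v forall w forall s exists t
Mark each quantifier type:
  E E E E U U U E
Universal count = 3, Existential count = 5
Asked for existential (exists) quantifiers: 5

5


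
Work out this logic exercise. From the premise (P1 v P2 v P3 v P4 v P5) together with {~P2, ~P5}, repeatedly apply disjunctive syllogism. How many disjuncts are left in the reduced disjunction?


Original disjuncts (5): P1, P2, P3, P4, P5
Negated (eliminate): ~P2, ~P5
Remaining disjuncts: P1, P3, P4
Count = 5 - 2 = 3

3


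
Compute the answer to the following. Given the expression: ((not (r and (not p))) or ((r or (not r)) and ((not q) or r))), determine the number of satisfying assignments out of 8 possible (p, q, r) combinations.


Check all 8 assignments:
p=0, q=0, r=0: 1
p=0, q=0, r=1: 1
p=0, q=1, r=0: 1
p=0, q=1, r=1: 1
p=1, q=0, r=0: 1
p=1, q=0, r=1: 1
p=1, q=1, r=0: 1
p=1, q=1, r=1: 1
Count of True = 8

8


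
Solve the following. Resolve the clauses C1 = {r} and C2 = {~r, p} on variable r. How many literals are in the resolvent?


Remove r from C1 and ~r from C2.
C1 remainder: {}
C2 remainder: {p}
Union (resolvent): {p}
Resolvent has 1 literal(s).

1


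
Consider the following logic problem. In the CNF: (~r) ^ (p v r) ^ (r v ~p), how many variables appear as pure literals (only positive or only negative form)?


Check each variable for pure literal status:
p: mixed (not pure)
q: absent (not pure)
r: mixed (not pure)
Pure literal count = 0

0


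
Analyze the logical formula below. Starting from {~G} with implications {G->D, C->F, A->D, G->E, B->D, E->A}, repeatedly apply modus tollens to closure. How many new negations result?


Initial negated facts: {~G}
Apply modus tollens to closure:
  (no implication fires)
Final negated: {~G}
New negations: {(none)}
Count = 0

0


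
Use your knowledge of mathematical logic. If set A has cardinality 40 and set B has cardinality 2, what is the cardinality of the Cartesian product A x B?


The Cartesian product A x B contains all ordered pairs (a, b).
|A x B| = |A| * |B| = 40 * 2 = 80

80


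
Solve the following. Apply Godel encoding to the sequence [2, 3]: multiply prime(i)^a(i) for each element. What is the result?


Encode each element as an exponent of the corresponding prime:
  2^2 = 4
  3^3 = 27
Product = 4 * 27 = 108

108


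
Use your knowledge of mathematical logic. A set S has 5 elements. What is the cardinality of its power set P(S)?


The power set of a set with n elements has 2^n elements.
|P(S)| = 2^5 = 32

32


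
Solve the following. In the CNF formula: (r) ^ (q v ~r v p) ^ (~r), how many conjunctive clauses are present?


A CNF formula is a conjunction of clauses.
Clauses are separated by ^.
Counting the conjuncts: 3 clauses.

3


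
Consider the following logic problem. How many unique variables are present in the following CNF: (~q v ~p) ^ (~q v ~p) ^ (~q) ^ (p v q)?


Identify each variable that appears in the formula.
Variables found: p, q
Count = 2

2


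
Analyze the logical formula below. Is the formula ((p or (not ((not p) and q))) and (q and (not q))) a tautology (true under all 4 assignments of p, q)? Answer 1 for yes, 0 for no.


Check all 4 assignments:
p=0, q=0: 0
p=0, q=1: 0
p=1, q=0: 0
p=1, q=1: 0
Satisfying count = 0/4.
Tautology iff count = 4: no.

0


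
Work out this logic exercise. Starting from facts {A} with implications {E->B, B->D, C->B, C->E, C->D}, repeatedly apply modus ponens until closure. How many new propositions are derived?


Initial facts: {A}
Apply modus ponens to closure:
  (no implication fires)
Final known: {A}
New propositions: {(none)}
Count = 0

0


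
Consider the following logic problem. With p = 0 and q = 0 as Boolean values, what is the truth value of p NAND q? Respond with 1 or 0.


p = 0, q = 0
Operation: p NAND q
Evaluate: 0 NAND 0 = 1

1


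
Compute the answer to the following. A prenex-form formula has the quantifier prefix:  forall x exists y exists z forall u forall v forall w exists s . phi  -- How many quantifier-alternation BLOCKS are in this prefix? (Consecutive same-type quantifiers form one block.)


Quantifier-type sequence: A E E A A A E  (A=forall, E=exists)
Group into maximal same-type runs:
  Ax1 | Ex2 | Ax3 | Ex1
Number of blocks = 4

4


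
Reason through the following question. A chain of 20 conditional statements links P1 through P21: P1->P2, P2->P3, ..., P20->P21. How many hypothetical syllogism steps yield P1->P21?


With 20 implications in a chain connecting 21 propositions:
P1->P2, P2->P3, ..., P20->P21
Steps needed = (number of implications) - 1 = 20 - 1 = 19

19


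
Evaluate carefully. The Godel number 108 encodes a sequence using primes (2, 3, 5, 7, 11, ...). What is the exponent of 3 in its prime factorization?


Factorize 108 by dividing by 3 repeatedly.
Division steps: 3 divides 108 exactly 3 time(s).
Exponent of 3 = 3

3


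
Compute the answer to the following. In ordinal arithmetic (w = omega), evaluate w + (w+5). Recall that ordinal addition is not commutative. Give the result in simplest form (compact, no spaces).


Compute w + (w+5).
Ordinal + is associative but NOT commutative; for finite n>0, n + w = w but w + n stays w+n.
w + (w+5) = (w+w) + 5 = w*2+5.
Result = w*2+5

w*2+5


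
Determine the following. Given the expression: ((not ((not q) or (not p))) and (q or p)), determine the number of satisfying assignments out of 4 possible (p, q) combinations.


Check all 4 assignments:
p=0, q=0: 0
p=0, q=1: 0
p=1, q=0: 0
p=1, q=1: 1
Count of True = 1

1


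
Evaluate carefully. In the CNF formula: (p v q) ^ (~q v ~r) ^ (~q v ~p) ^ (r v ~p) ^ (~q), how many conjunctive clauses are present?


A CNF formula is a conjunction of clauses.
Clauses are separated by ^.
Counting the conjuncts: 5 clauses.

5


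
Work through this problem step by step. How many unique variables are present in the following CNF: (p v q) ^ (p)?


Identify each variable that appears in the formula.
Variables found: p, q
Count = 2

2


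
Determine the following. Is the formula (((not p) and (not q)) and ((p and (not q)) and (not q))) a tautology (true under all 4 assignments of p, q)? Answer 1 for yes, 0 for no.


Check all 4 assignments:
p=0, q=0: 0
p=0, q=1: 0
p=1, q=0: 0
p=1, q=1: 0
Satisfying count = 0/4.
Tautology iff count = 4: no.

0


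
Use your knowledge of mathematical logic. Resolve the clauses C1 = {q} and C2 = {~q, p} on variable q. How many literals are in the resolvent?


Remove q from C1 and ~q from C2.
C1 remainder: {}
C2 remainder: {p}
Union (resolvent): {p}
Resolvent has 1 literal(s).

1


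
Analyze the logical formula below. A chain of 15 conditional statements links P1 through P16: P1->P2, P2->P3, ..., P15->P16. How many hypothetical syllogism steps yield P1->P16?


With 15 implications in a chain connecting 16 propositions:
P1->P2, P2->P3, ..., P15->P16
Steps needed = (number of implications) - 1 = 15 - 1 = 14

14


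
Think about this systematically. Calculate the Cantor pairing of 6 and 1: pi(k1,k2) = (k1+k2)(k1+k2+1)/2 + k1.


k1 + k2 = 7
(k1+k2)(k1+k2+1)/2 = 7 * 8 / 2 = 28
pi = 28 + 6 = 34

34


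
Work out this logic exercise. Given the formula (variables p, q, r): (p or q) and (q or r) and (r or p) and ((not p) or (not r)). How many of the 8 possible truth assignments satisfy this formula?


Evaluate all 8 assignments for p, q, r:
p=0, q=0, r=0: 0
p=0, q=0, r=1: 0
p=0, q=1, r=0: 0
p=0, q=1, r=1: 1
p=1, q=0, r=0: 0
p=1, q=0, r=1: 0
p=1, q=1, r=0: 1
p=1, q=1, r=1: 0
Satisfying count = 2

2


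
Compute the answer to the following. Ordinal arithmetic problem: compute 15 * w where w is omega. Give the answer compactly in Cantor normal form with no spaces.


Compute 15 * w.
Ordinal * is associative and left-distributive over +, but NOT commutative; for finite n>1, n*w = w but w*n stays w*n.
For finite n>0, n * w = sup{n*k : k<w} = w. So 15 * w = w.
Result = w

w


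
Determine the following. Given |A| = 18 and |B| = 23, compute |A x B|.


The Cartesian product A x B contains all ordered pairs (a, b).
|A x B| = |A| * |B| = 18 * 23 = 414

414


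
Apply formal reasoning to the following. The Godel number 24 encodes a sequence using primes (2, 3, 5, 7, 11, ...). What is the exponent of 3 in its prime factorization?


Factorize 24 by dividing by 3 repeatedly.
Division steps: 3 divides 24 exactly 1 time(s).
Exponent of 3 = 1

1


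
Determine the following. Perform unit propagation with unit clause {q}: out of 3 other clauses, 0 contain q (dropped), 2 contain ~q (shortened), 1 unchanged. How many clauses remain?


Satisfied (removed): 0
Shortened (remain): 2
Unchanged (remain): 1
Remaining = 2 + 1 = 3

3


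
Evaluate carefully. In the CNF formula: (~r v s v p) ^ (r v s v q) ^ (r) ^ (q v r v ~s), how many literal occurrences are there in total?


Counting literals in each clause:
Clause 1: 3 literal(s)
Clause 2: 3 literal(s)
Clause 3: 1 literal(s)
Clause 4: 3 literal(s)
Total = 10

10


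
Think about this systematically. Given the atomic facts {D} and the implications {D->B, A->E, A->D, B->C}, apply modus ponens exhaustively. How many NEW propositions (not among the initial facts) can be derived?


Initial facts: {D}
Apply modus ponens to closure:
  D and D->B  =>  B
  B and B->C  =>  C
Final known: {B, C, D}
New propositions: {B, C}
Count = 2

2


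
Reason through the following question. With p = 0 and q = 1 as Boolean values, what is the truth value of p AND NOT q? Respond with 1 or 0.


p = 0, q = 1
Operation: p AND NOT q
Evaluate: 0 AND NOT 1 = 0

0


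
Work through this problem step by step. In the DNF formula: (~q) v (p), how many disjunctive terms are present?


A DNF formula is a disjunction of terms (conjunctions).
Terms are separated by v.
Counting the disjuncts: 2 terms.

2


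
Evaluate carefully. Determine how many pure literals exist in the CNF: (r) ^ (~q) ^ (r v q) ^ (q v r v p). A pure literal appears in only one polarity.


Check each variable for pure literal status:
p: pure positive
q: mixed (not pure)
r: pure positive
Pure literal count = 2

2


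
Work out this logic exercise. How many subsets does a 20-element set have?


The power set of a set with n elements has 2^n elements.
|P(S)| = 2^20 = 1048576

1048576


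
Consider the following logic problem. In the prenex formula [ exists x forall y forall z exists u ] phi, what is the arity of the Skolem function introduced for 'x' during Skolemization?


Quantifier prefix: exists x forall y forall z exists u
'x' is existentially quantified at position 1.
No universal quantifiers precede it.
Skolem function arity = 0 (a Skolem constant)

0


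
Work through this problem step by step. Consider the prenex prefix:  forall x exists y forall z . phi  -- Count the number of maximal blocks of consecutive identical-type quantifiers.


Quantifier-type sequence: A E A  (A=forall, E=exists)
Group into maximal same-type runs:
  Ax1 | Ex1 | Ax1
Number of blocks = 3

3


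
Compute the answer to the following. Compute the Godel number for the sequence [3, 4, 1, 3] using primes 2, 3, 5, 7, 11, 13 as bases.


Encode each element as an exponent of the corresponding prime:
  2^3 = 8
  3^4 = 81
  5^1 = 5
  7^3 = 343
Product = 8 * 81 * 5 * 343 = 1111320

1111320


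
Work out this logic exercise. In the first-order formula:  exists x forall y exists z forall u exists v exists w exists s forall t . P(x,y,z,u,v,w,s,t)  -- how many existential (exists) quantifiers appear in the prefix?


Quantifier prefix: exists x forall y exists z forall u exists v exists w exists s forall t
Mark each quantifier type:
  E U E U E E E U
Universal count = 3, Existential count = 5
Asked for existential (exists) quantifiers: 5

5


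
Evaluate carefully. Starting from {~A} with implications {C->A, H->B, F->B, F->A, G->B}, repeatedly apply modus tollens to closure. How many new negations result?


Initial negated facts: {~A}
Apply modus tollens to closure:
  ~A and C->A  =>  ~C
  ~A and F->A  =>  ~F
Final negated: {~A, ~C, ~F}
New negations: {~C, ~F}
Count = 2

2


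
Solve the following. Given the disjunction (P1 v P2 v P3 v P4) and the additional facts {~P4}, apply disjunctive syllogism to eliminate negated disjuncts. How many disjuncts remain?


Original disjuncts (4): P1, P2, P3, P4
Negated (eliminate): ~P4
Remaining disjuncts: P1, P2, P3
Count = 4 - 1 = 3

3


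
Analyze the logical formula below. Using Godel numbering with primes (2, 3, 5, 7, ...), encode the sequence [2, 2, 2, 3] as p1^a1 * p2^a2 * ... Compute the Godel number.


Encode each element as an exponent of the corresponding prime:
  2^2 = 4
  3^2 = 9
  5^2 = 25
  7^3 = 343
Product = 4 * 9 * 25 * 343 = 308700

308700


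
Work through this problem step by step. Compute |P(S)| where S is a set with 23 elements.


The power set of a set with n elements has 2^n elements.
|P(S)| = 2^23 = 8388608

8388608


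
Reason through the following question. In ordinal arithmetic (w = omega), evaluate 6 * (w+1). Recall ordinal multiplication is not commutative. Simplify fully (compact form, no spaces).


Compute 6 * (w+1).
Ordinal * is associative and left-distributive over +, but NOT commutative; for finite n>1, n*w = w but w*n stays w*n.
By left-distributivity: 6 * (w+1) = 6*w + 6*1 = w + 6 = w+6.
Result = w+6

w+6


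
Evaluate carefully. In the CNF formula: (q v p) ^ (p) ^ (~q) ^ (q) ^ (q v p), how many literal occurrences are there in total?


Counting literals in each clause:
Clause 1: 2 literal(s)
Clause 2: 1 literal(s)
Clause 3: 1 literal(s)
Clause 4: 1 literal(s)
Clause 5: 2 literal(s)
Total = 7

7


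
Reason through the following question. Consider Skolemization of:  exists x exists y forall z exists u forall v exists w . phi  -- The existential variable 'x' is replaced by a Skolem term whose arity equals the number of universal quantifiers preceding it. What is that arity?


Quantifier prefix: exists x exists y forall z exists u forall v exists w
'x' is existentially quantified at position 1.
No universal quantifiers precede it.
Skolem function arity = 0 (a Skolem constant)

0


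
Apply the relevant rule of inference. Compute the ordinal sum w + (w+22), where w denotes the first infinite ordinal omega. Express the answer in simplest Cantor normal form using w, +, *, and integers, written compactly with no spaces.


Compute w + (w+22).
Ordinal + is associative but NOT commutative; for finite n>0, n + w = w but w + n stays w+n.
w + (w+22) = (w+w) + 22 = w*2+22.
Result = w*2+22

w*2+22


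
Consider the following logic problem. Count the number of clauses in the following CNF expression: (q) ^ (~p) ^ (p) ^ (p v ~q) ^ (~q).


A CNF formula is a conjunction of clauses.
Clauses are separated by ^.
Counting the conjuncts: 5 clauses.

5


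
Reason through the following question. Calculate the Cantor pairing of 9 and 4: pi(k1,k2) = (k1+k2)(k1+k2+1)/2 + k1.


k1 + k2 = 13
(k1+k2)(k1+k2+1)/2 = 13 * 14 / 2 = 91
pi = 91 + 9 = 100

100


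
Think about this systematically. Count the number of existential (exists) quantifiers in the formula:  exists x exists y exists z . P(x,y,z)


Quantifier prefix: exists x exists y exists z
Mark each quantifier type:
  E E E
Universal count = 0, Existential count = 3
Asked for existential (exists) quantifiers: 3

3


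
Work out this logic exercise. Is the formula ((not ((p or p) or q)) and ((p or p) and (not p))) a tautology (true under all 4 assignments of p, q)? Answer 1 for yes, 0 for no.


Check all 4 assignments:
p=0, q=0: 0
p=0, q=1: 0
p=1, q=0: 0
p=1, q=1: 0
Satisfying count = 0/4.
Tautology iff count = 4: no.

0


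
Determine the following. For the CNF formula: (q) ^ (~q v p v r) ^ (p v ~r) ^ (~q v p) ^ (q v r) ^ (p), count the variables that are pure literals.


Check each variable for pure literal status:
p: pure positive
q: mixed (not pure)
r: mixed (not pure)
Pure literal count = 1

1


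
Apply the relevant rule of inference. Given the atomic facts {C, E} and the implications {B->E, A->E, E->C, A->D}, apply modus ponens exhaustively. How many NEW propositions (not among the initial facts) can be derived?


Initial facts: {C, E}
Apply modus ponens to closure:
  (no implication fires)
Final known: {C, E}
New propositions: {(none)}
Count = 0

0


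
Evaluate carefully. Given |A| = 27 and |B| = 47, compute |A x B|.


The Cartesian product A x B contains all ordered pairs (a, b).
|A x B| = |A| * |B| = 27 * 47 = 1269

1269


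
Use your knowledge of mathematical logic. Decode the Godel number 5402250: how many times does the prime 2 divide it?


Factorize 5402250 by dividing by 2 repeatedly.
Division steps: 2 divides 5402250 exactly 1 time(s).
Exponent of 2 = 1

1


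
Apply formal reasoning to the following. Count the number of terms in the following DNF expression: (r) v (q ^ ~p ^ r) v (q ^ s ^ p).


A DNF formula is a disjunction of terms (conjunctions).
Terms are separated by v.
Counting the disjuncts: 3 terms.

3


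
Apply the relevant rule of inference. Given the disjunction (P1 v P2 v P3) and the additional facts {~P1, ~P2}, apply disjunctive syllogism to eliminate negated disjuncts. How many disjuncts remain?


Original disjuncts (3): P1, P2, P3
Negated (eliminate): ~P1, ~P2
Remaining disjuncts: P3
Count = 3 - 2 = 1

1


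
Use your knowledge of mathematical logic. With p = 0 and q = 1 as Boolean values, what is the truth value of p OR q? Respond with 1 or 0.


p = 0, q = 1
Operation: p OR q
Evaluate: 0 OR 1 = 1

1


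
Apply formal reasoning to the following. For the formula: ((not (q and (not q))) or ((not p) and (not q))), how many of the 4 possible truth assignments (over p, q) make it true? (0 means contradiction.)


Check all 4 assignments:
p=0, q=0: 1
p=0, q=1: 1
p=1, q=0: 1
p=1, q=1: 1
Count of True = 4

4


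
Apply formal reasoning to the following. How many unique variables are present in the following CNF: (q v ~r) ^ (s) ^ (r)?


Identify each variable that appears in the formula.
Variables found: q, r, s
Count = 3

3


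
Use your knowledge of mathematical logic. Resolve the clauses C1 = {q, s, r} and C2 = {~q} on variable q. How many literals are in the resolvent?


Remove q from C1 and ~q from C2.
C1 remainder: {s, r}
C2 remainder: {}
Union (resolvent): {r, s}
Resolvent has 2 literal(s).

2


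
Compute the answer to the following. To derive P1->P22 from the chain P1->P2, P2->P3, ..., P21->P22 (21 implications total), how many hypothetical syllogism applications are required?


With 21 implications in a chain connecting 22 propositions:
P1->P2, P2->P3, ..., P21->P22
Steps needed = (number of implications) - 1 = 21 - 1 = 20

20


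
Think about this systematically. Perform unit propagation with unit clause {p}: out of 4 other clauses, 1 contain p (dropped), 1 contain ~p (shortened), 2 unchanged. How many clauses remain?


Satisfied (removed): 1
Shortened (remain): 1
Unchanged (remain): 2
Remaining = 1 + 2 = 3

3


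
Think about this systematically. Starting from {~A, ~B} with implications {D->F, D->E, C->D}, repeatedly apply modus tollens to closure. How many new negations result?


Initial negated facts: {~A, ~B}
Apply modus tollens to closure:
  (no implication fires)
Final negated: {~A, ~B}
New negations: {(none)}
Count = 0

0


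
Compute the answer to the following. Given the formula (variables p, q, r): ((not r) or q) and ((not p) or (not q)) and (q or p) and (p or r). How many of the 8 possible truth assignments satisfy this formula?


Evaluate all 8 assignments for p, q, r:
p=0, q=0, r=0: 0
p=0, q=0, r=1: 0
p=0, q=1, r=0: 0
p=0, q=1, r=1: 1
p=1, q=0, r=0: 1
p=1, q=0, r=1: 0
p=1, q=1, r=0: 0
p=1, q=1, r=1: 0
Satisfying count = 2

2


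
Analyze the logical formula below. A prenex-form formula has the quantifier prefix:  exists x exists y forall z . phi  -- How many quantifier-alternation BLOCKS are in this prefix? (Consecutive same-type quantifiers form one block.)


Quantifier-type sequence: E E A  (A=forall, E=exists)
Group into maximal same-type runs:
  Ex2 | Ax1
Number of blocks = 2

2


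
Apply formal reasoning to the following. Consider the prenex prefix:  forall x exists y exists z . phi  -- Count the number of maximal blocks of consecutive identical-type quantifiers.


Quantifier-type sequence: A E E  (A=forall, E=exists)
Group into maximal same-type runs:
  Ax1 | Ex2
Number of blocks = 2

2


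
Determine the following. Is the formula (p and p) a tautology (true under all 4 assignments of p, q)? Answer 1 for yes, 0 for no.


Check all 4 assignments:
p=0, q=0: 0
p=0, q=1: 0
p=1, q=0: 1
p=1, q=1: 1
Satisfying count = 2/4.
Tautology iff count = 4: no.

0


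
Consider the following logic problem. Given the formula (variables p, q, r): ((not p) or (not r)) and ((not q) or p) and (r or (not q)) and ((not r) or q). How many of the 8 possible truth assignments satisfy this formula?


Evaluate all 8 assignments for p, q, r:
p=0, q=0, r=0: 1
p=0, q=0, r=1: 0
p=0, q=1, r=0: 0
p=0, q=1, r=1: 0
p=1, q=0, r=0: 1
p=1, q=0, r=1: 0
p=1, q=1, r=0: 0
p=1, q=1, r=1: 0
Satisfying count = 2

2


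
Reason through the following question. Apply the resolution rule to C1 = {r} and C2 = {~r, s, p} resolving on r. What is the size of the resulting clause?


Remove r from C1 and ~r from C2.
C1 remainder: {}
C2 remainder: {s, p}
Union (resolvent): {p, s}
Resolvent has 2 literal(s).

2


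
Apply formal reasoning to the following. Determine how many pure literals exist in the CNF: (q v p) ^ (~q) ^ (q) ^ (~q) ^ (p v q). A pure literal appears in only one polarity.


Check each variable for pure literal status:
p: pure positive
q: mixed (not pure)
r: absent (not pure)
Pure literal count = 1

1


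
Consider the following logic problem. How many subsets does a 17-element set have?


The power set of a set with n elements has 2^n elements.
|P(S)| = 2^17 = 131072

131072


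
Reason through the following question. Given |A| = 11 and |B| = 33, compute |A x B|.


The Cartesian product A x B contains all ordered pairs (a, b).
|A x B| = |A| * |B| = 11 * 33 = 363

363


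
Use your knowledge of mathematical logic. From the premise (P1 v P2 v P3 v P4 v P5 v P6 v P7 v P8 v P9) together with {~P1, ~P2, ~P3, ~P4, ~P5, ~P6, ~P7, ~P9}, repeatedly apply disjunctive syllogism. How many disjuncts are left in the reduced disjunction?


Original disjuncts (9): P1, P2, P3, P4, P5, P6, P7, P8, P9
Negated (eliminate): ~P1, ~P2, ~P3, ~P4, ~P5, ~P6, ~P7, ~P9
Remaining disjuncts: P8
Count = 9 - 8 = 1

1


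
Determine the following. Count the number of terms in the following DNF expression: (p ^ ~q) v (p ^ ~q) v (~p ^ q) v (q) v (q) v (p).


A DNF formula is a disjunction of terms (conjunctions).
Terms are separated by v.
Counting the disjuncts: 6 terms.

6


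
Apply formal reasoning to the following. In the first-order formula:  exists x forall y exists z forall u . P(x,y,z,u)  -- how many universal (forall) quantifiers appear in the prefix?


Quantifier prefix: exists x forall y exists z forall u
Mark each quantifier type:
  E U E U
Universal count = 2, Existential count = 2
Asked for universal (forall) quantifiers: 2

2


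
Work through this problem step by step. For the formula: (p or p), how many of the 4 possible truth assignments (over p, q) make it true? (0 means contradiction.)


Check all 4 assignments:
p=0, q=0: 0
p=0, q=1: 0
p=1, q=0: 1
p=1, q=1: 1
Count of True = 2

2


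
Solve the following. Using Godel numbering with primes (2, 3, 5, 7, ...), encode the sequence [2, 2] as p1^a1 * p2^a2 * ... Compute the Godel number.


Encode each element as an exponent of the corresponding prime:
  2^2 = 4
  3^2 = 9
Product = 4 * 9 = 36

36


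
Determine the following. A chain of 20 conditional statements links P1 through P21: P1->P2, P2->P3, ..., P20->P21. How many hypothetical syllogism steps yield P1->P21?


With 20 implications in a chain connecting 21 propositions:
P1->P2, P2->P3, ..., P20->P21
Steps needed = (number of implications) - 1 = 20 - 1 = 19

19


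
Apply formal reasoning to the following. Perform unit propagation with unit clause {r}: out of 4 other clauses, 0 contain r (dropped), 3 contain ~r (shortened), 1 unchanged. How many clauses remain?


Satisfied (removed): 0
Shortened (remain): 3
Unchanged (remain): 1
Remaining = 3 + 1 = 4

4


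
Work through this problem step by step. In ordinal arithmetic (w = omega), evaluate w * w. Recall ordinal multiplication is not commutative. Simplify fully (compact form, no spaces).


Compute w * w.
Ordinal * is associative and left-distributive over +, but NOT commutative; for finite n>1, n*w = w but w*n stays w*n.
w * w = w^2 by definition.
Result = w^2

w^2


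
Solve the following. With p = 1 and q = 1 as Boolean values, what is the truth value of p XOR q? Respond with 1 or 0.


p = 1, q = 1
Operation: p XOR q
Evaluate: 1 XOR 1 = 0

0


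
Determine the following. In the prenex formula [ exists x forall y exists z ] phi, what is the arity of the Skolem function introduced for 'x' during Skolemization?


Quantifier prefix: exists x forall y exists z
'x' is existentially quantified at position 1.
No universal quantifiers precede it.
Skolem function arity = 0 (a Skolem constant)

0


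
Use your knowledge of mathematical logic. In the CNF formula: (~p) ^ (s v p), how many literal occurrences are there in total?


Counting literals in each clause:
Clause 1: 1 literal(s)
Clause 2: 2 literal(s)
Total = 3

3


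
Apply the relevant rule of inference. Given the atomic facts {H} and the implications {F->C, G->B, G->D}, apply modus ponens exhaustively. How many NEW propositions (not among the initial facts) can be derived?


Initial facts: {H}
Apply modus ponens to closure:
  (no implication fires)
Final known: {H}
New propositions: {(none)}
Count = 0

0


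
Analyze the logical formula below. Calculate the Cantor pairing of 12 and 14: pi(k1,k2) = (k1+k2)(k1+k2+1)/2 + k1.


k1 + k2 = 26
(k1+k2)(k1+k2+1)/2 = 26 * 27 / 2 = 351
pi = 351 + 12 = 363

363


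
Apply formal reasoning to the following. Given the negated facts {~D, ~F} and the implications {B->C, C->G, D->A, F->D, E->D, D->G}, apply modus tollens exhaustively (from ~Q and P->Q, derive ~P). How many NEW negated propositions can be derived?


Initial negated facts: {~D, ~F}
Apply modus tollens to closure:
  ~D and E->D  =>  ~E
Final negated: {~D, ~E, ~F}
New negations: {~E}
Count = 1

1


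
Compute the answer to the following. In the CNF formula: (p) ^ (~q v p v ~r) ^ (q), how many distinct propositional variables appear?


Identify each variable that appears in the formula.
Variables found: p, q, r
Count = 3

3


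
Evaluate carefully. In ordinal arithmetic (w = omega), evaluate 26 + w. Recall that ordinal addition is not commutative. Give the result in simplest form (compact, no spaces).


Compute 26 + w.
Ordinal + is associative but NOT commutative; for finite n>0, n + w = w but w + n stays w+n.
Any finite left addend is absorbed by w on the right: 26 + w = w.
Result = w

w


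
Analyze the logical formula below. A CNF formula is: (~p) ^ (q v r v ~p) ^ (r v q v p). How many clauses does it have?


A CNF formula is a conjunction of clauses.
Clauses are separated by ^.
Counting the conjuncts: 3 clauses.

3


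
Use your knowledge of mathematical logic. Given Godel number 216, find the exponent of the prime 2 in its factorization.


Factorize 216 by dividing by 2 repeatedly.
Division steps: 2 divides 216 exactly 3 time(s).
Exponent of 2 = 3

3


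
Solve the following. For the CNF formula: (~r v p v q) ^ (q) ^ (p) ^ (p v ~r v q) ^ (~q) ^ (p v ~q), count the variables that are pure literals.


Check each variable for pure literal status:
p: pure positive
q: mixed (not pure)
r: pure negative
Pure literal count = 2

2


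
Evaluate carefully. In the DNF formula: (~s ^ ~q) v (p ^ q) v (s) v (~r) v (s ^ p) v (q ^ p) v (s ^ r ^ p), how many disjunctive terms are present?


A DNF formula is a disjunction of terms (conjunctions).
Terms are separated by v.
Counting the disjuncts: 7 terms.

7


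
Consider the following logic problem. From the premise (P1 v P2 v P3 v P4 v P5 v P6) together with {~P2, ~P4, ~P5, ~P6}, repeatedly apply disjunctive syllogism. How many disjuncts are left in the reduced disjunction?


Original disjuncts (6): P1, P2, P3, P4, P5, P6
Negated (eliminate): ~P2, ~P4, ~P5, ~P6
Remaining disjuncts: P1, P3
Count = 6 - 4 = 2

2


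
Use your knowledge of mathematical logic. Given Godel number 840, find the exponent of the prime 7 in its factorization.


Factorize 840 by dividing by 7 repeatedly.
Division steps: 7 divides 840 exactly 1 time(s).
Exponent of 7 = 1

1


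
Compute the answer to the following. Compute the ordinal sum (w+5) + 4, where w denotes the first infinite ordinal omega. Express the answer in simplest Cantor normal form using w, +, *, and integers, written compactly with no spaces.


Compute (w+5) + 4.
Ordinal + is associative but NOT commutative; for finite n>0, n + w = w but w + n stays w+n.
By associativity: (w+5) + 4 = w + (5+4) = w+9.
Result = w+9

w+9


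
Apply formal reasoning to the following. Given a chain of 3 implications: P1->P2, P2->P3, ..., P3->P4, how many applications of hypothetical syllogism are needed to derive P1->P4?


With 3 implications in a chain connecting 4 propositions:
P1->P2, P2->P3, ..., P3->P4
Steps needed = (number of implications) - 1 = 3 - 1 = 2

2


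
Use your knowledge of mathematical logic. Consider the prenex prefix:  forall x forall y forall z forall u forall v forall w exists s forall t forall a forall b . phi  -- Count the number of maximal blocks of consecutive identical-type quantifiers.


Quantifier-type sequence: A A A A A A E A A A  (A=forall, E=exists)
Group into maximal same-type runs:
  Ax6 | Ex1 | Ax3
Number of blocks = 3

3


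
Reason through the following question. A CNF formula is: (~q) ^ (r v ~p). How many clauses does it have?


A CNF formula is a conjunction of clauses.
Clauses are separated by ^.
Counting the conjuncts: 2 clauses.

2


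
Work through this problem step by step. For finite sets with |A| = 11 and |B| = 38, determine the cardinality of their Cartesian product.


The Cartesian product A x B contains all ordered pairs (a, b).
|A x B| = |A| * |B| = 11 * 38 = 418

418


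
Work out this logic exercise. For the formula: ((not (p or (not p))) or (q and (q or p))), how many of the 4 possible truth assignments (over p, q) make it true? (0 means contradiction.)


Check all 4 assignments:
p=0, q=0: 0
p=0, q=1: 1
p=1, q=0: 0
p=1, q=1: 1
Count of True = 2

2


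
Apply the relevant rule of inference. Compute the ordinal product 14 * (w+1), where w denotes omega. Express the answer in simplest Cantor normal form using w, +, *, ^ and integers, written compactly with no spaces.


Compute 14 * (w+1).
Ordinal * is associative and left-distributive over +, but NOT commutative; for finite n>1, n*w = w but w*n stays w*n.
By left-distributivity: 14 * (w+1) = 14*w + 14*1 = w + 14 = w+14.
Result = w+14

w+14


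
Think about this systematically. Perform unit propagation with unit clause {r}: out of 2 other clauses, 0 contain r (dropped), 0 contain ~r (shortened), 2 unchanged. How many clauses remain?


Satisfied (removed): 0
Shortened (remain): 0
Unchanged (remain): 2
Remaining = 0 + 2 = 2

2


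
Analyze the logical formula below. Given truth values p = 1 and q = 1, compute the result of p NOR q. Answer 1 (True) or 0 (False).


p = 1, q = 1
Operation: p NOR q
Evaluate: 1 NOR 1 = 0

0


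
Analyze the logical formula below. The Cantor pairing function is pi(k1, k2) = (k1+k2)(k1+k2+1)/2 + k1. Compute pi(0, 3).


k1 + k2 = 3
(k1+k2)(k1+k2+1)/2 = 3 * 4 / 2 = 6
pi = 6 + 0 = 6

6


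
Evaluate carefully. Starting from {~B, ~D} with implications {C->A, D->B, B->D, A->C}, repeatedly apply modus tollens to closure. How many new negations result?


Initial negated facts: {~B, ~D}
Apply modus tollens to closure:
  (no implication fires)
Final negated: {~B, ~D}
New negations: {(none)}
Count = 0

0


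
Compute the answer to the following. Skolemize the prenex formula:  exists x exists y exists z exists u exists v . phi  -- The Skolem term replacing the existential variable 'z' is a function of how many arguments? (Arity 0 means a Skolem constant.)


Quantifier prefix: exists x exists y exists z exists u exists v
'z' is existentially quantified at position 3.
No universal quantifiers precede it.
Skolem function arity = 0 (a Skolem constant)

0


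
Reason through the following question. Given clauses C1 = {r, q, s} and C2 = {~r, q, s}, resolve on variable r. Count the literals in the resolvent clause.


Remove r from C1 and ~r from C2.
C1 remainder: {q, s}
C2 remainder: {q, s}
Union (resolvent): {q, s}
Resolvent has 2 literal(s).

2


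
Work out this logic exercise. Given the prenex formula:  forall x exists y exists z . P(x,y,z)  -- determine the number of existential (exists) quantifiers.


Quantifier prefix: forall x exists y exists z
Mark each quantifier type:
  U E E
Universal count = 1, Existential count = 2
Asked for existential (exists) quantifiers: 2

2


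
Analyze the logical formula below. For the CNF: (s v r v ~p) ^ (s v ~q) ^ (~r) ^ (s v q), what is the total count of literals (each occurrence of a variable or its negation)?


Counting literals in each clause:
Clause 1: 3 literal(s)
Clause 2: 2 literal(s)
Clause 3: 1 literal(s)
Clause 4: 2 literal(s)
Total = 8

8


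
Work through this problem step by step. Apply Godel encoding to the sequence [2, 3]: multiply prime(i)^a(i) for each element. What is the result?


Encode each element as an exponent of the corresponding prime:
  2^2 = 4
  3^3 = 27
Product = 4 * 27 = 108

108


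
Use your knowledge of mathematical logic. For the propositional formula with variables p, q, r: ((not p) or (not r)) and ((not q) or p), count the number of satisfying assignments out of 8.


Evaluate all 8 assignments for p, q, r:
p=0, q=0, r=0: 1
p=0, q=0, r=1: 1
p=0, q=1, r=0: 0
p=0, q=1, r=1: 0
p=1, q=0, r=0: 1
p=1, q=0, r=1: 0
p=1, q=1, r=0: 1
p=1, q=1, r=1: 0
Satisfying count = 4

4


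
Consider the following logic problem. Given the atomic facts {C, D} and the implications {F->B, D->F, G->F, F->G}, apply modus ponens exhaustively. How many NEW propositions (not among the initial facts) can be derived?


Initial facts: {C, D}
Apply modus ponens to closure:
  D and D->F  =>  F
  F and F->G  =>  G
  F and F->B  =>  B
Final known: {B, C, D, F, G}
New propositions: {B, F, G}
Count = 3

3


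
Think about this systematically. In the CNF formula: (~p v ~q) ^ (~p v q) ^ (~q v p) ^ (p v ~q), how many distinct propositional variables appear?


Identify each variable that appears in the formula.
Variables found: p, q
Count = 2

2


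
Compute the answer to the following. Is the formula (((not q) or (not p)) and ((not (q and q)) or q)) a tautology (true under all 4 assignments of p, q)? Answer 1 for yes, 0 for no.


Check all 4 assignments:
p=0, q=0: 1
p=0, q=1: 1
p=1, q=0: 1
p=1, q=1: 0
Satisfying count = 3/4.
Tautology iff count = 4: no.

0


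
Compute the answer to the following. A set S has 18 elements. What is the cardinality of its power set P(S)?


The power set of a set with n elements has 2^n elements.
|P(S)| = 2^18 = 262144

262144


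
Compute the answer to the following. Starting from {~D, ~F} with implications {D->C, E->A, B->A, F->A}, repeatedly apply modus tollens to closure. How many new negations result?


Initial negated facts: {~D, ~F}
Apply modus tollens to closure:
  (no implication fires)
Final negated: {~D, ~F}
New negations: {(none)}
Count = 0

0


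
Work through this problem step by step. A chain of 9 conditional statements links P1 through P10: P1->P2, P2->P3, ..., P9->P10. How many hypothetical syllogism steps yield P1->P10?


With 9 implications in a chain connecting 10 propositions:
P1->P2, P2->P3, ..., P9->P10
Steps needed = (number of implications) - 1 = 9 - 1 = 8

8


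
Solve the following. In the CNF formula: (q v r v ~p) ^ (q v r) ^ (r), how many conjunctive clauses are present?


A CNF formula is a conjunction of clauses.
Clauses are separated by ^.
Counting the conjuncts: 3 clauses.

3


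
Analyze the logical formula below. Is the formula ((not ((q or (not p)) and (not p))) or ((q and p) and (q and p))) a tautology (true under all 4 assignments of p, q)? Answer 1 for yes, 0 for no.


Check all 4 assignments:
p=0, q=0: 0
p=0, q=1: 0
p=1, q=0: 1
p=1, q=1: 1
Satisfying count = 2/4.
Tautology iff count = 4: no.

0


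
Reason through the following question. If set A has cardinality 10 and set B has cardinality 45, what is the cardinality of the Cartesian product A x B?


The Cartesian product A x B contains all ordered pairs (a, b).
|A x B| = |A| * |B| = 10 * 45 = 450

450
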